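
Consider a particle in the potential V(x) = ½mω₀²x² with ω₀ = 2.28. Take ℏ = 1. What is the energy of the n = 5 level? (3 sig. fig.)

E = 12.5

Using E_n = (n + ½)ℏω₀: E_5 = 5.5 × 2.28 = 12.54.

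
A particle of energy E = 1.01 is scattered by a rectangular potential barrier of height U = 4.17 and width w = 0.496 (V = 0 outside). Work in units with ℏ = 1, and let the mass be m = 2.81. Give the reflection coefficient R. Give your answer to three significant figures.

Since E < U the interior solution is evanescent with decay constant κ = √(2m(U − E))/ℏ = 4.214.
κw = 2.090, sinh(κw) = 3.982.
The exact tunnelling result is T⁻¹ = 1 + U² sinh²(κw) / [4E(U − E)] = 22.59, so T = 0.0443.
R = 1 − T = 0.956.

R = 0.956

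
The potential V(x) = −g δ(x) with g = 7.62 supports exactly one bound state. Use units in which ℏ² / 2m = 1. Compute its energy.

E = -14.5

The bound state is ψ(x) = √κ e^{−κ|x|}. The derivative jump ψ'(0⁺) − ψ'(0⁻) = −(2mg/ℏ²)ψ(0) fixes κ = mg/ℏ² = 3.810.
Then E = −ℏ²κ²/(2m) = −mg²/(2ℏ²) = -14.52.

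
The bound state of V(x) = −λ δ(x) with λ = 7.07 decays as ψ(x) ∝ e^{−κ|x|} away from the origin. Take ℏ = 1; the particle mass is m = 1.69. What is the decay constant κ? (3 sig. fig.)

Integrate −(ℏ²/2m)ψ'' − λδ(x)ψ = Eψ from −ε to +ε: the ψ'' term gives ψ'(0⁺) − ψ'(0⁻) and the δ term gives −(2mλ/ℏ²)ψ(0).
With ψ ∝ e^{−κ|x|} this yields −2κ = −2mλ/ℏ², so κ = mλ/ℏ² = 11.95.

κ = 11.9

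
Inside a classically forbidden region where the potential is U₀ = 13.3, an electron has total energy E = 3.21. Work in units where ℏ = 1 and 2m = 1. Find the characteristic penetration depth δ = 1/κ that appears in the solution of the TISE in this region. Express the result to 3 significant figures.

Since E < U₀ the TISE in this region is ψ'' = κ²ψ with κ = √(2m(U₀ − E))/ℏ.
κ = √(2 × 0.5 × 10.09) = 3.176. The penetration depth is δ = 1/κ = 0.315.

δ = 0.315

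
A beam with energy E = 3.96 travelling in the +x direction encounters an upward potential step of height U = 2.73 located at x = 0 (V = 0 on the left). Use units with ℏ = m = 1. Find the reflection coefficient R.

R = 0.0808

On each side the TISE gives plane waves with k = √(2m(E − V))/ℏ: k₁ = √(2·1·3.96) = 2.814, k₂ = √(2·1·1.23) = 1.568.
Continuity of ψ and ψ′ at the step yields the reflection amplitude r = (k₁ − k₂)/(k₁ + k₂) = 0.2843; thus R = |r|² = 0.08080, T = 0.9192.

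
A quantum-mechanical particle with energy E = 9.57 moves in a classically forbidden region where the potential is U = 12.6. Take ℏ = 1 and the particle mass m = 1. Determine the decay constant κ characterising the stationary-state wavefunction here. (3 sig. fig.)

κ = 2.46

Since E < U the TISE in this region is ψ'' = κ²ψ with κ = √(2m(U − E))/ℏ.
κ = √(2 × 1 × 3.03) = 2.462.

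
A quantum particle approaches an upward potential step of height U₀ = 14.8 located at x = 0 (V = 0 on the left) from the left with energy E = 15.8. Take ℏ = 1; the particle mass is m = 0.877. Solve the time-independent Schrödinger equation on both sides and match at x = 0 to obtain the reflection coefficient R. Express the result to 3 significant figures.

R = 0.358

The wavenumbers are k₁ = √(2mE)/ℏ = 5.264 on the left and k₂ = √(2m(E − U₀))/ℏ = 1.324 on the right.
Matching ψ and ψ′ at x = 0 gives r = (k₁ − k₂)/(k₁ + k₂), so R = r² = 0.3576 and T = 1 − R = 0.6424.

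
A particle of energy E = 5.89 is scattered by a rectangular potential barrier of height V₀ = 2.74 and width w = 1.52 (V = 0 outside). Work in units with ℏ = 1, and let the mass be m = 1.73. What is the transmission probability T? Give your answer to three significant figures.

Above the barrier the interior wavenumber is k₂ = √(2m(E − V₀))/ℏ = 3.301, giving phase k₂w = 5.018.
T = [1 + V₀² sin²(k₂w) / (4E(E − V₀))]⁻¹ = 1/1.092 = 0.916.

T = 0.916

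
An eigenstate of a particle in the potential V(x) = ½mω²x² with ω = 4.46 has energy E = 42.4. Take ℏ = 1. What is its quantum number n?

Invert E_n = (n + ½)ℏω: n = E/ℏω − ½ = 9.007, so n = 9.

n = 9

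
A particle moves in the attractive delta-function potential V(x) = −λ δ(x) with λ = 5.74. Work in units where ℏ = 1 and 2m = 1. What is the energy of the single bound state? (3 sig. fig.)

The bound state is ψ(x) = √κ e^{−κ|x|}. The derivative jump ψ'(0⁺) − ψ'(0⁻) = −(2mλ/ℏ²)ψ(0) fixes κ = mλ/ℏ² = 2.870.
Then E = −ℏ²κ²/(2m) = −mλ²/(2ℏ²) = -8.237.

E = -8.24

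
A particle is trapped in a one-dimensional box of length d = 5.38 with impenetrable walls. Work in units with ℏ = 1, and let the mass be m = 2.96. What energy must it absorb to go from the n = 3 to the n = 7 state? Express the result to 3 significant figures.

ΔE = 2.30

E_n = n²π²ℏ²/(2md²), so ΔE = (7² − 3²) π²ℏ²/(2md²).
ΔE = 40 × π² / (2 × 2.96 × 5.38²) = 2.304.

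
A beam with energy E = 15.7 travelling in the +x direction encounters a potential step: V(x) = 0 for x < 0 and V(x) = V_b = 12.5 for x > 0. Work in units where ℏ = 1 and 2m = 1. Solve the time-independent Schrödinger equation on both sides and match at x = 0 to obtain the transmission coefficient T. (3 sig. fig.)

T = 0.857

The wavenumbers are k₁ = √(2mE)/ℏ = 3.962 on the left and k₂ = √(2m(E − V_b))/ℏ = 1.789 on the right.
Matching ψ and ψ′ at x = 0 gives r = (k₁ − k₂)/(k₁ + k₂), so R = r² = 0.1428 and T = 1 − R = 0.8572.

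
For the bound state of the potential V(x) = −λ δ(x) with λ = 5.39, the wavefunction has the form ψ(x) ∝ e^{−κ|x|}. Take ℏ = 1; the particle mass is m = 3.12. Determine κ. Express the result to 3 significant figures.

κ = 16.8

Integrating the TISE across x = 0 gives the cusp condition ψ'(0⁺) − ψ'(0⁻) = −(2mλ/ℏ²)ψ(0).
With ψ ∝ e^{−κ|x|} this yields −2κ = −2mλ/ℏ², so κ = mλ/ℏ² = 16.82.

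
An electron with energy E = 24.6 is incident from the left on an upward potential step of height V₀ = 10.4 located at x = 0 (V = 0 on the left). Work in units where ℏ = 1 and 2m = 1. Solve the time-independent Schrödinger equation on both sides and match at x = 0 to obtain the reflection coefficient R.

The wavenumbers are k₁ = √(2mE)/ℏ = 4.960 on the left and k₂ = √(2m(E − V₀))/ℏ = 3.768 on the right.
Matching ψ and ψ′ at x = 0 gives r = (k₁ − k₂)/(k₁ + k₂), so R = r² = 0.01864 and T = 1 − R = 0.9814.

R = 0.0186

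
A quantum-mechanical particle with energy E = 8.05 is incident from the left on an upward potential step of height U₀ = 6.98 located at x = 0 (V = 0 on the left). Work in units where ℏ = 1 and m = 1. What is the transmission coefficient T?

On each side the TISE gives plane waves with k = √(2m(E − V))/ℏ: k₁ = √(2·1·8.05) = 4.012, k₂ = √(2·1·1.07) = 1.463.
Matching ψ and ψ′ at x = 0 gives r = (k₁ − k₂)/(k₁ + k₂), so R = r² = 0.2168 and T = 1 − R = 0.7832.

T = 0.783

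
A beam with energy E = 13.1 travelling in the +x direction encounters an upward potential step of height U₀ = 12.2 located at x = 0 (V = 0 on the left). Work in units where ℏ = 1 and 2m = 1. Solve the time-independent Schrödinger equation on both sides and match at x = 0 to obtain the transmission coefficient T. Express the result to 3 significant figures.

On each side the TISE gives plane waves with k = √(2m(E − V))/ℏ: k₁ = √(2·½·13.1) = 3.619, k₂ = √(2·½·0.9) = 0.9487.
Continuity of ψ and ψ′ at the step yields the reflection amplitude r = (k₁ − k₂)/(k₁ + k₂) = 0.5846; thus R = |r|² = 0.3418, T = 0.6582.

T = 0.658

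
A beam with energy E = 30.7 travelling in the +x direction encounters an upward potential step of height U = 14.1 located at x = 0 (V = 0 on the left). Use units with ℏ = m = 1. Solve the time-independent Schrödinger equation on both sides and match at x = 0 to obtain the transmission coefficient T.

On each side the TISE gives plane waves with k = √(2m(E − V))/ℏ: k₁ = √(2·1·30.7) = 7.836, k₂ = √(2·1·16.6) = 5.762.
Continuity of ψ and ψ′ at the step yields the reflection amplitude r = (k₁ − k₂)/(k₁ + k₂) = 0.1525; thus R = |r|² = 0.02326, T = 0.9767.

T = 0.977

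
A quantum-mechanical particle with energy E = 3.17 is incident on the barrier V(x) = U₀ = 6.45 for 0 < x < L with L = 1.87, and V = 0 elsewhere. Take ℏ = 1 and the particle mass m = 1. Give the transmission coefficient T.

T = 0.000277

Since E < U₀ the interior solution is evanescent with decay constant κ = √(2m(U₀ − E))/ℏ = 2.561.
κL = 4.790, sinh(κL) = 60.12.
The exact tunnelling result is T⁻¹ = 1 + U₀² sinh²(κL) / [4E(U₀ − E)] = 3616, so T = 0.000277.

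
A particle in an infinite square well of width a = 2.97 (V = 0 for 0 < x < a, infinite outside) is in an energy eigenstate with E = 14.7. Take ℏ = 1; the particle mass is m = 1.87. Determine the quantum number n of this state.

n = 7

For an infinite well E_n = n²π²ℏ²/(2ma²), so n = (a/πℏ)√(2mE).
n = (2.97/π) × √(2 × 1.87 × 14.7) = 7.010 → n = 7.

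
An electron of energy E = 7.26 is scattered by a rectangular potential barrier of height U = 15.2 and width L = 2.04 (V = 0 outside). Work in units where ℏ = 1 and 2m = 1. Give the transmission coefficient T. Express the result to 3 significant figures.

E < U: inside the barrier ψ ∝ e^{±κx} with κ = √(2m(U − E))/ℏ = 2.818.
κL = 5.748, sinh(κL) = 156.8.
The exact tunnelling result is T⁻¹ = 1 + U² sinh²(κL) / [4E(U − E)] = 24650, so T = 0.0000406.

T = 0.0000406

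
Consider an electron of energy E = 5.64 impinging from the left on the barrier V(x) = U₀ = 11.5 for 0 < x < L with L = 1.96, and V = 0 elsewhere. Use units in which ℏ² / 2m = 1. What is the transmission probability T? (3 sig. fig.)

Since E < U₀ the interior solution is evanescent with decay constant κ = √(2m(U₀ − E))/ℏ = 2.421.
κL = 4.745, sinh(κL) = 57.48.
Matching ψ, ψ′ at both faces gives T = [1 + U₀² sinh²(κL) / (4E(U₀ − E))]⁻¹ = 1/3306 = 0.000302.

T = 0.000302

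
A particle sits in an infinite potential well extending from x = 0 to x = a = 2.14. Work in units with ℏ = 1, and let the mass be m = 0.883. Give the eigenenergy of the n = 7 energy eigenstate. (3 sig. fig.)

E = 59.8

Requiring ψ(0) = ψ(a) = 0 quantises k = nπ/a, hence E_n = ℏ²k²/2m = n²π²ℏ²/(2ma²).
E_7 = 7² × π² / (2 × 0.883 × 2.14²) = 59.80.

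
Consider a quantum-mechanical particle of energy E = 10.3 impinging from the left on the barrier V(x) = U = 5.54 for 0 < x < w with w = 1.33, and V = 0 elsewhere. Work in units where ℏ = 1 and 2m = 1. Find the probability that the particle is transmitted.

T = 0.991

E > U: inside the barrier k₂ = √(2m(E − U))/ℏ = 2.182, k₂w = 2.902.
T = [1 + U² sin²(k₂w) / (4E(E − U))]⁻¹ = 1/1.009 = 0.991.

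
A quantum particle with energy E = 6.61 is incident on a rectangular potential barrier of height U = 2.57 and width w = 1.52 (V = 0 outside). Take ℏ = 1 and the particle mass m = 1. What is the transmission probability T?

E > U: inside the barrier k₂ = √(2m(E − U))/ℏ = 2.843, k₂w = 4.321.
Matching at both interfaces gives T⁻¹ = 1 + U² sin²(k₂w) / [4E(E − U)] = 1.053, hence T = 0.950.

T = 0.950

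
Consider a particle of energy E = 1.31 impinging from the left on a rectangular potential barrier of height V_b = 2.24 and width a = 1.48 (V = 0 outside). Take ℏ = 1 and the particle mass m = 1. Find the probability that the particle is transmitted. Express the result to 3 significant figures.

E < V_b: inside the barrier ψ ∝ e^{±κx} with κ = √(2m(V_b − E))/ℏ = 1.364.
κa = 2.018, sinh(κa) = 3.697.
Matching ψ, ψ′ at both faces gives T = [1 + V_b² sinh²(κa) / (4E(V_b − E))]⁻¹ = 1/15.07 = 0.0663.

T = 0.0663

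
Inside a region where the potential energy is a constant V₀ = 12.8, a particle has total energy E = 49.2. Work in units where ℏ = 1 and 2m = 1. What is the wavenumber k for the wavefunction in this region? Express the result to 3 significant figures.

k = 6.03

With E > V₀ the solution is oscillatory, ψ ∝ e^{±ikx} with k = √(2m(E − V₀))/ℏ.
k = √(2 × 0.5 × 36.4) = 6.033.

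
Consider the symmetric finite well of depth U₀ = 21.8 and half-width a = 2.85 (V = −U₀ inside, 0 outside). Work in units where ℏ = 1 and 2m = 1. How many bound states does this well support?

The dimensionless depth is z₀ = a√(2mU₀)/ℏ = 2.85 × √(21.80) = 13.31.
The even/odd transcendental equations gain one root per π/2 in z₀, giving N = 1 + ⌊2z₀/π⌋ = 1 + ⌊8.471⌋ = 9.

N = 9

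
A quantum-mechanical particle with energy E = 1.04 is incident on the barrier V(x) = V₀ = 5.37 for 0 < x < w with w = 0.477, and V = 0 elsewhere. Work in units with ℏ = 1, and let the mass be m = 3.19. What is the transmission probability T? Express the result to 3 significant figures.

E < V₀: inside the barrier ψ ∝ e^{±κx} with κ = √(2m(V₀ − E))/ℏ = 5.256.
κw = 2.507, sinh(κw) = 6.094.
The exact tunnelling result is T⁻¹ = 1 + V₀² sinh²(κw) / [4E(V₀ − E)] = 60.45, so T = 0.0165.

T = 0.0165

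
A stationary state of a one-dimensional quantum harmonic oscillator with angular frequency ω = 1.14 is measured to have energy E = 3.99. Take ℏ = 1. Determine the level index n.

n = 3

E_n = ℏω(n + ½) ⇒ n = E/(ℏω) − ½ = 3.99/1.14 − 0.5 = 3.000 → n = 3.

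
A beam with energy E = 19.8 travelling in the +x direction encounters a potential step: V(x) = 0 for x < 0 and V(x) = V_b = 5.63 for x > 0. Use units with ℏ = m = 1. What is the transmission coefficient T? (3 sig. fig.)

The wavenumbers are k₁ = √(2mE)/ℏ = 6.293 on the left and k₂ = √(2m(E − V_b))/ℏ = 5.324 on the right.
Continuity of ψ and ψ′ at the step yields the reflection amplitude r = (k₁ − k₂)/(k₁ + k₂) = 0.08344; thus R = |r|² = 0.006963, T = 0.9930.

T = 0.993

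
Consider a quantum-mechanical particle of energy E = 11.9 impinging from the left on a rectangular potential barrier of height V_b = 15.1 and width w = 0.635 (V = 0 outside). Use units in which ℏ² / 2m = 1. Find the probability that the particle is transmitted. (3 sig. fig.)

T = 0.255

E < V_b: inside the barrier ψ ∝ e^{±κx} with κ = √(2m(V_b − E))/ℏ = 1.789.
κw = 1.136, sinh(κw) = 1.396.
Matching ψ, ψ′ at both faces gives T = [1 + V_b² sinh²(κw) / (4E(V_b − E))]⁻¹ = 1/3.919 = 0.255.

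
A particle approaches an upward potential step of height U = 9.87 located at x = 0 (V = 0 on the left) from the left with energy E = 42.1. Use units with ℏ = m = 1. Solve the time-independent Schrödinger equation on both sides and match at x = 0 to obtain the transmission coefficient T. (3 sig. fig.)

T = 0.996

On each side the TISE gives plane waves with k = √(2m(E − V))/ℏ: k₁ = √(2·1·42.1) = 9.176, k₂ = √(2·1·32.23) = 8.029.
Matching ψ and ψ′ at x = 0 gives r = (k₁ − k₂)/(k₁ + k₂), so R = r² = 0.004447 and T = 1 − R = 0.9956.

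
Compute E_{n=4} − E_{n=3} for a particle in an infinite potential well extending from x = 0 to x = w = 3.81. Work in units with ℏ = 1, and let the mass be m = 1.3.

E_n = n²π²ℏ²/(2mw²), so ΔE = (4² − 3²) π²ℏ²/(2mw²).
ΔE = 7 × π² / (2 × 1.3 × 3.81²) = 1.831.

ΔE = 1.83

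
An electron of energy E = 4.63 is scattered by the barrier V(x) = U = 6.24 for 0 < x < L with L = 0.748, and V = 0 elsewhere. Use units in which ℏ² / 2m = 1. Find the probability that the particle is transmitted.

E < U: inside the barrier ψ ∝ e^{±κx} with κ = √(2m(U − E))/ℏ = 1.269.
κL = 0.9491, sinh(κL) = 1.098.
Matching ψ, ψ′ at both faces gives T = [1 + U² sinh²(κL) / (4E(U − E))]⁻¹ = 1/2.575 = 0.388.

T = 0.388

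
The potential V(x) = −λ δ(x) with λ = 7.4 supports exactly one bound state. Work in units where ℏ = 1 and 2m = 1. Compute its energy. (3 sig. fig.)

E = -13.7

For x ≠ 0 the bound state is ψ ∝ e^{−κ|x|}; integrating the TISE across the delta gives the cusp condition 2κ = 2mλ/ℏ², so κ = 3.700.
Then E = −ℏ²κ²/(2m) = −mλ²/(2ℏ²) = -13.69.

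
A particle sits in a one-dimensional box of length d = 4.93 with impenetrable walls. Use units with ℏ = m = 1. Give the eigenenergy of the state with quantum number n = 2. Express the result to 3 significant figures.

Requiring ψ(0) = ψ(d) = 0 quantises k = nπ/d, hence E_n = ℏ²k²/2m = n²π²ℏ²/(2md²).
E_2 = 2² × π² / (2 × 1 × 4.93²) = 0.8121.

E = 0.812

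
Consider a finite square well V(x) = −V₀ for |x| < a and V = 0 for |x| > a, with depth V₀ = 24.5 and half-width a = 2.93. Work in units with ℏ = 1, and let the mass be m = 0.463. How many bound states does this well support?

Define the well-strength parameter z₀ = (a/ℏ)√(2mV₀) = 2.93 × √(2·0.463·24.5) = 13.96.
A new bound state (alternating even/odd) appears each time z₀ passes a multiple of π/2, so N = ⌊2z₀/π⌋ + 1 = ⌊8.885⌋ + 1 = 9.

N = 9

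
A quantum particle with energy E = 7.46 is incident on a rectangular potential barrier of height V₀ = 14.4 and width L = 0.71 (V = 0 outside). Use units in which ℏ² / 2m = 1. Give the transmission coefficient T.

T = 0.0905

E < V₀: inside the barrier ψ ∝ e^{±κx} with κ = √(2m(V₀ − E))/ℏ = 2.634.
κL = 1.870, sinh(κL) = 3.168.
The exact tunnelling result is T⁻¹ = 1 + V₀² sinh²(κL) / [4E(V₀ − E)] = 11.05, so T = 0.0905.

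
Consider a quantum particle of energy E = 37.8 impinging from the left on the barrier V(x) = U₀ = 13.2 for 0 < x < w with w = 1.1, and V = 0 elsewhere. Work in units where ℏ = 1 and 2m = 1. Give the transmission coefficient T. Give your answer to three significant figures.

E > U₀: inside the barrier k₂ = √(2m(E − U₀))/ℏ = 4.960, k₂w = 5.456.
Matching at both interfaces gives T⁻¹ = 1 + U₀² sin²(k₂w) / [4E(E − U₀)] = 1.025, hence T = 0.975.

T = 0.975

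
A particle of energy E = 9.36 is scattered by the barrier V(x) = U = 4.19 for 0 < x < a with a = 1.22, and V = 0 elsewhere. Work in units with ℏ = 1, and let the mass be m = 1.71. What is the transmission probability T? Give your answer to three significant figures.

Above the barrier the interior wavenumber is k₂ = √(2m(E − U))/ℏ = 4.205, giving phase k₂a = 5.130.
Matching at both interfaces gives T⁻¹ = 1 + U² sin²(k₂a) / [4E(E − U)] = 1.076, hence T = 0.930.

T = 0.930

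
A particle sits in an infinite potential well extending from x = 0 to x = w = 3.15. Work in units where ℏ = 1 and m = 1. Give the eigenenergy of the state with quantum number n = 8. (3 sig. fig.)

The infinite-well eigenfunctions ψ_n = √(2/w) sin(nπx/w) vanish at both walls, giving E_n = n²π²ℏ²/(2mw²).
E_8 = 8² × π² / (2 × 1 × 3.15²) = 31.83.

E = 31.8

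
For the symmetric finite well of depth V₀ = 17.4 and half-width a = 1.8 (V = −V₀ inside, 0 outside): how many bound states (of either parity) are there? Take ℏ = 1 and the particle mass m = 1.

N = 7

Define the well-strength parameter z₀ = (a/ℏ)√(2mV₀) = 1.8 × √(2·1·17.4) = 10.62.
A new bound state (alternating even/odd) appears each time z₀ passes a multiple of π/2, so N = ⌊2z₀/π⌋ + 1 = ⌊6.760⌋ + 1 = 7.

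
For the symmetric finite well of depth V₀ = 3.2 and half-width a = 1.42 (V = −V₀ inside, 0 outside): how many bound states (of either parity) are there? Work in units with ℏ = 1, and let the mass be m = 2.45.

Define the well-strength parameter z₀ = (a/ℏ)√(2mV₀) = 1.42 × √(2·2.45·3.2) = 5.623.
The even/odd transcendental equations gain one root per π/2 in z₀, giving N = 1 + ⌊2z₀/π⌋ = 1 + ⌊3.580⌋ = 4.

N = 4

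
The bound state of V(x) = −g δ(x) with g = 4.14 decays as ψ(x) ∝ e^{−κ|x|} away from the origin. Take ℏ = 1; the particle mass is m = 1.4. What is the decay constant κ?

Integrating the TISE across x = 0 gives the cusp condition ψ'(0⁺) − ψ'(0⁻) = −(2mg/ℏ²)ψ(0).
With ψ ∝ e^{−κ|x|} this yields −2κ = −2mg/ℏ², so κ = mg/ℏ² = 5.796.

κ = 5.80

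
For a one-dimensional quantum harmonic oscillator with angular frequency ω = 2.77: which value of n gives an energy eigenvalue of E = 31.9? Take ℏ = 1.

Invert E_n = (n + ½)ℏω: n = E/ℏω − ½ = 11.016, so n = 11.

n = 11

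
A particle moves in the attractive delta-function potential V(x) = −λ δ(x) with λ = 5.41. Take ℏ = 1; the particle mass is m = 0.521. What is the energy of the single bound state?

E = -7.62

The bound state is ψ(x) = √κ e^{−κ|x|}. The derivative jump ψ'(0⁺) − ψ'(0⁻) = −(2mλ/ℏ²)ψ(0) fixes κ = mλ/ℏ² = 2.819.
Then E = −ℏ²κ²/(2m) = −mλ²/(2ℏ²) = -7.624.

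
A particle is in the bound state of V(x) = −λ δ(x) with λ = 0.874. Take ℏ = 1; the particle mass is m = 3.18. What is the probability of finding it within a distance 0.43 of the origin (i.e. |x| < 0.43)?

The normalised bound state is ψ = √κ e^{−κ|x|} with κ = mλ/ℏ² = 2.779.
P(|x| < d) = ∫_{−d}^{d} κ e^{−2κ|x|} dx = 1 − e^{−2κd} = 1 − e^{−2.390} = 0.9084.

P = 0.908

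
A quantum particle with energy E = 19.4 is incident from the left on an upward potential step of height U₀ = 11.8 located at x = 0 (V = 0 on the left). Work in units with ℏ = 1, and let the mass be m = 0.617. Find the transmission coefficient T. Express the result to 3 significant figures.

On each side the TISE gives plane waves with k = √(2m(E − V))/ℏ: k₁ = √(2·0.617·19.4) = 4.893, k₂ = √(2·0.617·7.6) = 3.062.
Continuity of ψ and ψ′ at the step yields the reflection amplitude r = (k₁ − k₂)/(k₁ + k₂) = 0.2301; thus R = |r|² = 0.05294, T = 0.9471.

T = 0.947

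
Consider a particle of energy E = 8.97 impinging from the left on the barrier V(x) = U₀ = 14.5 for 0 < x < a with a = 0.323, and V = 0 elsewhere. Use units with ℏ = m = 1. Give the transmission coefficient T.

E < U₀: inside the barrier ψ ∝ e^{±κx} with κ = √(2m(U₀ − E))/ℏ = 3.326.
κa = 1.074, sinh(κa) = 1.293.
Matching ψ, ψ′ at both faces gives T = [1 + U₀² sinh²(κa) / (4E(U₀ − E))]⁻¹ = 1/2.772 = 0.361.

T = 0.361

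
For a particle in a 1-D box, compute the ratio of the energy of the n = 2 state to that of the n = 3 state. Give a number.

0.444444

E_n = n²π²ℏ²/(2mL²) so the ratio is n₂²/n₁² = 4/9 = 0.444444.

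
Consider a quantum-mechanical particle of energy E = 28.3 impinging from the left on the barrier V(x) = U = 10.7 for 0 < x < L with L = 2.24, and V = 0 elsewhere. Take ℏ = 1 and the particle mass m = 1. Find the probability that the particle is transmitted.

T = 0.975

E > U: inside the barrier k₂ = √(2m(E − U))/ℏ = 5.933, k₂L = 13.29.
Matching at both interfaces gives T⁻¹ = 1 + U² sin²(k₂L) / [4E(E − U)] = 1.025, hence T = 0.975.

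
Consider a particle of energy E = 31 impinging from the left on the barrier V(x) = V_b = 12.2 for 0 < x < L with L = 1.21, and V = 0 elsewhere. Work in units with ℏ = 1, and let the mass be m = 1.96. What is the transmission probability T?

Above the barrier the interior wavenumber is k₂ = √(2m(E − V_b))/ℏ = 8.585, giving phase k₂L = 10.39.
T = [1 + V_b² sin²(k₂L) / (4E(E − V_b))]⁻¹ = 1/1.043 = 0.959.

T = 0.959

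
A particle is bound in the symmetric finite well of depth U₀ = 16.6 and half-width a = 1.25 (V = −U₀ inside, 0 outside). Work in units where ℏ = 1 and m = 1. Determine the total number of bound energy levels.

The dimensionless depth is z₀ = a√(2mU₀)/ℏ = 1.25 × √(33.20) = 7.202.
The even/odd transcendental equations gain one root per π/2 in z₀, giving N = 1 + ⌊2z₀/π⌋ = 1 + ⌊4.585⌋ = 5.

N = 5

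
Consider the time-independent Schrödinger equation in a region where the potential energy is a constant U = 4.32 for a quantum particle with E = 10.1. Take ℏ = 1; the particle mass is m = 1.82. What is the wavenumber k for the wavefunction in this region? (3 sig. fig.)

With E > U the solution is oscillatory, ψ ∝ e^{±ikx} with k = √(2m(E − U))/ℏ.
k = √(2 × 1.82 × 5.78) = 4.587.

k = 4.59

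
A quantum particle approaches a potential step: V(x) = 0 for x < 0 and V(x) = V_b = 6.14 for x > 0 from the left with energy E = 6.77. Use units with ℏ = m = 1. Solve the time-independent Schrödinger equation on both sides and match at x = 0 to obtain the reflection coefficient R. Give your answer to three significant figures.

On each side the TISE gives plane waves with k = √(2m(E − V))/ℏ: k₁ = √(2·1·6.77) = 3.680, k₂ = √(2·1·0.63) = 1.122.
Continuity of ψ and ψ′ at the step yields the reflection amplitude r = (k₁ − k₂)/(k₁ + k₂) = 0.5325; thus R = |r|² = 0.2836, T = 0.7164.

R = 0.284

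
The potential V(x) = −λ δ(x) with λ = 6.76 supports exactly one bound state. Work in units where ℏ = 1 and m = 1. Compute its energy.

E = -22.8

The bound state is ψ(x) = √κ e^{−κ|x|}. The derivative jump ψ'(0⁺) − ψ'(0⁻) = −(2mλ/ℏ²)ψ(0) fixes κ = mλ/ℏ² = 6.760.
Then E = −ℏ²κ²/(2m) = −mλ²/(2ℏ²) = -22.85.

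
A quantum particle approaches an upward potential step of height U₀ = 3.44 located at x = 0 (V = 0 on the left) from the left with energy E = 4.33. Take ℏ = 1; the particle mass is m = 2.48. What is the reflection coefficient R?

The wavenumbers are k₁ = √(2mE)/ℏ = 4.634 on the left and k₂ = √(2m(E − U₀))/ℏ = 2.101 on the right.
Continuity of ψ and ψ′ at the step yields the reflection amplitude r = (k₁ − k₂)/(k₁ + k₂) = 0.3761; thus R = |r|² = 0.1415, T = 0.8585.

R = 0.141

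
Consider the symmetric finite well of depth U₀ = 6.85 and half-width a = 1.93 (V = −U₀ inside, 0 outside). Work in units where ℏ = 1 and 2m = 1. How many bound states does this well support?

N = 4

The dimensionless depth is z₀ = a√(2mU₀)/ℏ = 1.93 × √(6.850) = 5.051.
The even/odd transcendental equations gain one root per π/2 in z₀, giving N = 1 + ⌊2z₀/π⌋ = 1 + ⌊3.216⌋ = 4.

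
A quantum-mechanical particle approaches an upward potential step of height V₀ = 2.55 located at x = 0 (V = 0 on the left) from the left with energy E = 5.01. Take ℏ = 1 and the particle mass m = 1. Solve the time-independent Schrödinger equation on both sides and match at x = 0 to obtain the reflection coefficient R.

R = 0.0310

On each side the TISE gives plane waves with k = √(2m(E − V))/ℏ: k₁ = √(2·1·5.01) = 3.165, k₂ = √(2·1·2.46) = 2.218.
Continuity of ψ and ψ′ at the step yields the reflection amplitude r = (k₁ − k₂)/(k₁ + k₂) = 0.1760; thus R = |r|² = 0.03096, T = 0.9690.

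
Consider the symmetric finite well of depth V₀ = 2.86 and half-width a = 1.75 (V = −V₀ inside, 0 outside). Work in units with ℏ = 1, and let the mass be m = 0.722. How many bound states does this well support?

N = 3

Define the well-strength parameter z₀ = (a/ℏ)√(2mV₀) = 1.75 × √(2·0.722·2.86) = 3.556.
A new bound state (alternating even/odd) appears each time z₀ passes a multiple of π/2, so N = ⌊2z₀/π⌋ + 1 = ⌊2.264⌋ + 1 = 3.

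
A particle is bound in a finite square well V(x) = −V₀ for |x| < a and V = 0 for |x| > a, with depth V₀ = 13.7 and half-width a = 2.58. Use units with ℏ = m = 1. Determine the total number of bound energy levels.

N = 9

Define the well-strength parameter z₀ = (a/ℏ)√(2mV₀) = 2.58 × √(2·1·13.7) = 13.51.
A new bound state (alternating even/odd) appears each time z₀ passes a multiple of π/2, so N = ⌊2z₀/π⌋ + 1 = ⌊8.598⌋ + 1 = 9.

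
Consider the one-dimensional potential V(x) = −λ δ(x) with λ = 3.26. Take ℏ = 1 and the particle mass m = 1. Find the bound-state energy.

For x ≠ 0 the bound state is ψ ∝ e^{−κ|x|}; integrating the TISE across the delta gives the cusp condition 2κ = 2mλ/ℏ², so κ = 3.260.
Then E = −ℏ²κ²/(2m) = −mλ²/(2ℏ²) = -5.314.

E = -5.31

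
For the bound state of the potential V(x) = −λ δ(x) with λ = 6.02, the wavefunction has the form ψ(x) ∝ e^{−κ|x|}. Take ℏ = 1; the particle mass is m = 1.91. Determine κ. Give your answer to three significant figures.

Integrate −(ℏ²/2m)ψ'' − λδ(x)ψ = Eψ from −ε to +ε: the ψ'' term gives ψ'(0⁺) − ψ'(0⁻) and the δ term gives −(2mλ/ℏ²)ψ(0).
With ψ ∝ e^{−κ|x|} this yields −2κ = −2mλ/ℏ², so κ = mλ/ℏ² = 11.50.

κ = 11.5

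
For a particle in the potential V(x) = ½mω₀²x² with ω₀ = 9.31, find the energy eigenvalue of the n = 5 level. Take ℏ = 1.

The oscillator eigenvalues are E_n = ℏω₀(n + ½), so E_5 = 9.31 × 5.5 = 51.21.

E = 51.2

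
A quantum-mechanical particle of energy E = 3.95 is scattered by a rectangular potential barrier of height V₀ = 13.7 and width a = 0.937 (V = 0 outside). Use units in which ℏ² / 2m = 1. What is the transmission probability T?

T = 0.00941

E < V₀: inside the barrier ψ ∝ e^{±κx} with κ = √(2m(V₀ − E))/ℏ = 3.122.
κa = 2.926, sinh(κa) = 9.298.
Matching ψ, ψ′ at both faces gives T = [1 + V₀² sinh²(κa) / (4E(V₀ − E))]⁻¹ = 1/106.3 = 0.00941.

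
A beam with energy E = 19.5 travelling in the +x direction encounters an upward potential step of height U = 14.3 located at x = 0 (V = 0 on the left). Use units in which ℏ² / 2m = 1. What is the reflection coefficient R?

R = 0.102

On each side the TISE gives plane waves with k = √(2m(E − V))/ℏ: k₁ = √(2·½·19.5) = 4.416, k₂ = √(2·½·5.2) = 2.280.
Matching ψ and ψ′ at x = 0 gives r = (k₁ − k₂)/(k₁ + k₂), so R = r² = 0.1017 and T = 1 − R = 0.8983.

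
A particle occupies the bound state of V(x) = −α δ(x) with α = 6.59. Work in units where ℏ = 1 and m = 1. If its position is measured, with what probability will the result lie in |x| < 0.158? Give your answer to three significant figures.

The normalised bound state is ψ = √κ e^{−κ|x|} with κ = mα/ℏ² = 6.590.
P(|x| < d) = ∫_{−d}^{d} κ e^{−2κ|x|} dx = 1 − e^{−2κd} = 1 − e^{−2.082} = 0.8754.

P = 0.875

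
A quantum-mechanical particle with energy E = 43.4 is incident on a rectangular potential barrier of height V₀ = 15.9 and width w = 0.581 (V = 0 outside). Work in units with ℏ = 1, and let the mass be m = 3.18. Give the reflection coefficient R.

R = 0.0489

E > V₀: inside the barrier k₂ = √(2m(E − V₀))/ℏ = 13.22, k₂w = 7.684.
Matching at both interfaces gives T⁻¹ = 1 + V₀² sin²(k₂w) / [4E(E − V₀)] = 1.051, hence T = 0.951.
R = 1 − T = 0.0489.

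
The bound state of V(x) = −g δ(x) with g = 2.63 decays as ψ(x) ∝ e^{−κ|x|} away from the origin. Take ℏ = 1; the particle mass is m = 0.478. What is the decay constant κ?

κ = 1.26

Integrating the TISE across x = 0 gives the cusp condition ψ'(0⁺) − ψ'(0⁻) = −(2mg/ℏ²)ψ(0).
With ψ ∝ e^{−κ|x|} this yields −2κ = −2mg/ℏ², so κ = mg/ℏ² = 1.257.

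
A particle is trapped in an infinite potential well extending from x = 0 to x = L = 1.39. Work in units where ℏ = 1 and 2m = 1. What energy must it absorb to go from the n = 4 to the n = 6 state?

E_n = n²π²ℏ²/(2mL²), so ΔE = (6² − 4²) π²ℏ²/(2mL²).
ΔE = 20 × π² / (2 × 0.5 × 1.39²) = 102.2.

ΔE = 102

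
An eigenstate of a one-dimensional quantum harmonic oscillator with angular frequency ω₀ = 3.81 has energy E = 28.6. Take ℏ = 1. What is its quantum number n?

n = 7

Invert E_n = (n + ½)ℏω₀: n = E/ℏω₀ − ½ = 7.007, so n = 7.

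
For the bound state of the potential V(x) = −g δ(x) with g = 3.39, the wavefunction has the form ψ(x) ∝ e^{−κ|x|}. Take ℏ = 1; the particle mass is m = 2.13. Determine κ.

κ = 7.22

Integrate −(ℏ²/2m)ψ'' − gδ(x)ψ = Eψ from −ε to +ε: the ψ'' term gives ψ'(0⁺) − ψ'(0⁻) and the δ term gives −(2mg/ℏ²)ψ(0).
With ψ ∝ e^{−κ|x|} this yields −2κ = −2mg/ℏ², so κ = mg/ℏ² = 7.221.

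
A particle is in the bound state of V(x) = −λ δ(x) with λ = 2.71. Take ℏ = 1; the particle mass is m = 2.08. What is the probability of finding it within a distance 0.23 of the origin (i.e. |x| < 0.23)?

The normalised bound state is ψ = √κ e^{−κ|x|} with κ = mλ/ℏ² = 5.637.
P(|x| < d) = ∫_{−d}^{d} κ e^{−2κ|x|} dx = 1 − e^{−2κd} = 1 − e^{−2.593} = 0.9252.

P = 0.925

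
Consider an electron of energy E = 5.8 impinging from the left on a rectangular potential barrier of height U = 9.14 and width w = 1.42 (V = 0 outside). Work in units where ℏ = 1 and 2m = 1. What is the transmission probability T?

T = 0.0205

Since E < U the interior solution is evanescent with decay constant κ = √(2m(U − E))/ℏ = 1.828.
κw = 2.595, sinh(κw) = 6.662.
The exact tunnelling result is T⁻¹ = 1 + U² sinh²(κw) / [4E(U − E)] = 48.85, so T = 0.0205.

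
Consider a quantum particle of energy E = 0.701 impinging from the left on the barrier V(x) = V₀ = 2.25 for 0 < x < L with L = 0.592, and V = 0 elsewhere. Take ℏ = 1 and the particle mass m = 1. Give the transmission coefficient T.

T = 0.358

Since E < V₀ the interior solution is evanescent with decay constant κ = √(2m(V₀ − E))/ℏ = 1.760.
κL = 1.042, sinh(κL) = 1.241.
Matching ψ, ψ′ at both faces gives T = [1 + V₀² sinh²(κL) / (4E(V₀ − E))]⁻¹ = 1/2.795 = 0.358.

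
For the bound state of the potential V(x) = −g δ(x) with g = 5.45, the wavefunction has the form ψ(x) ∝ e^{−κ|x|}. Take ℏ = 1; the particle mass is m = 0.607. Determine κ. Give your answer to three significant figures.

Integrate −(ℏ²/2m)ψ'' − gδ(x)ψ = Eψ from −ε to +ε: the ψ'' term gives ψ'(0⁺) − ψ'(0⁻) and the δ term gives −(2mg/ℏ²)ψ(0).
With ψ ∝ e^{−κ|x|} this yields −2κ = −2mg/ℏ², so κ = mg/ℏ² = 3.308.

κ = 3.31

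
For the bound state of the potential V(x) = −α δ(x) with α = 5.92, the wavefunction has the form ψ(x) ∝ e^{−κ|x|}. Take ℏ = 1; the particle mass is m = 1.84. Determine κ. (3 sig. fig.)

κ = 10.9

Integrate −(ℏ²/2m)ψ'' − αδ(x)ψ = Eψ from −ε to +ε: the ψ'' term gives ψ'(0⁺) − ψ'(0⁻) and the δ term gives −(2mα/ℏ²)ψ(0).
With ψ ∝ e^{−κ|x|} this yields −2κ = −2mα/ℏ², so κ = mα/ℏ² = 10.89.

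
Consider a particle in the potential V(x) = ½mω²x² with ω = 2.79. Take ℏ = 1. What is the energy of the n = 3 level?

Using E_n = (n + ½)ℏω: E_3 = 3.5 × 2.79 = 9.765.

E = 9.77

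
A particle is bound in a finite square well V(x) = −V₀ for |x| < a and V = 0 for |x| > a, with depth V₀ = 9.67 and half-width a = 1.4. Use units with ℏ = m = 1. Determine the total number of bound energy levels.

The dimensionless depth is z₀ = a√(2mV₀)/ℏ = 1.4 × √(19.34) = 6.157.
The even/odd transcendental equations gain one root per π/2 in z₀, giving N = 1 + ⌊2z₀/π⌋ = 1 + ⌊3.920⌋ = 4.

N = 4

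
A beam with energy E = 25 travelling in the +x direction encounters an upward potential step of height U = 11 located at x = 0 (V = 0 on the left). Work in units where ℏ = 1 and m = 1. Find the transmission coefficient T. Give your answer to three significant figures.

On each side the TISE gives plane waves with k = √(2m(E − V))/ℏ: k₁ = √(2·1·25) = 7.071, k₂ = √(2·1·14) = 5.292.
Matching ψ and ψ′ at x = 0 gives r = (k₁ − k₂)/(k₁ + k₂), so R = r² = 0.02072 and T = 1 − R = 0.9793.

T = 0.979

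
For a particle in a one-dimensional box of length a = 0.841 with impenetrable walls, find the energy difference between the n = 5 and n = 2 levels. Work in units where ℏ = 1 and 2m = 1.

E_n = n²π²ℏ²/(2ma²), so ΔE = (5² − 2²) π²ℏ²/(2ma²).
ΔE = 21 × π² / (2 × 0.5 × 0.841²) = 293.0.

ΔE = 293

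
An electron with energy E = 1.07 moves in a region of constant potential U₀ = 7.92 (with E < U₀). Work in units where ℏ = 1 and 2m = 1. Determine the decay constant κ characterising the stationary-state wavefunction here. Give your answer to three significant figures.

Since E < U₀ the TISE in this region is ψ'' = κ²ψ with κ = √(2m(U₀ − E))/ℏ.
κ = √(2 × 0.5 × 6.85) = 2.617.

κ = 2.62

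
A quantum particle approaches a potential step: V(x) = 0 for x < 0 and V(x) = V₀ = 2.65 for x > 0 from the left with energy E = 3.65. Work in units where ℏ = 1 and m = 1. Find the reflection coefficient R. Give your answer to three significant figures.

On each side the TISE gives plane waves with k = √(2m(E − V))/ℏ: k₁ = √(2·1·3.65) = 2.702, k₂ = √(2·1·1) = 1.414.
Continuity of ψ and ψ′ at the step yields the reflection amplitude r = (k₁ − k₂)/(k₁ + k₂) = 0.3128; thus R = |r|² = 0.09786, T = 0.9021.

R = 0.0979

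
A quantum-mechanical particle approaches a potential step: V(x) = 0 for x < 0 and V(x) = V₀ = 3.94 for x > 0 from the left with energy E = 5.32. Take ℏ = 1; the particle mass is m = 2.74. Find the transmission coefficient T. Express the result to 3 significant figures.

T = 0.894

The wavenumbers are k₁ = √(2mE)/ℏ = 5.399 on the left and k₂ = √(2m(E − V₀))/ℏ = 2.750 on the right.
Continuity of ψ and ψ′ at the step yields the reflection amplitude r = (k₁ − k₂)/(k₁ + k₂) = 0.3251; thus R = |r|² = 0.1057, T = 0.8943.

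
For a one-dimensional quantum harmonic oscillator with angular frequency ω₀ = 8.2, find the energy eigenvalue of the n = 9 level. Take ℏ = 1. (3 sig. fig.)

E = 77.9

Using E_n = (n + ½)ℏω₀: E_9 = 9.5 × 8.2 = 77.90.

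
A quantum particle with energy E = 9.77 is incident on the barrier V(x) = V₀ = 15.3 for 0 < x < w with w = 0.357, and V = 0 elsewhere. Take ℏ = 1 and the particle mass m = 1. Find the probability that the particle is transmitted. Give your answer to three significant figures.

T = 0.295

Since E < V₀ the interior solution is evanescent with decay constant κ = √(2m(V₀ − E))/ℏ = 3.326.
κw = 1.187, sinh(κw) = 1.487.
The exact tunnelling result is T⁻¹ = 1 + V₀² sinh²(κw) / [4E(V₀ − E)] = 3.394, so T = 0.295.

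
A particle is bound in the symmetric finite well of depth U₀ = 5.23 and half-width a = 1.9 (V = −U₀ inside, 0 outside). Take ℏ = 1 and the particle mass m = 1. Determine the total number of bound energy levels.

N = 4

Define the well-strength parameter z₀ = (a/ℏ)√(2mU₀) = 1.9 × √(2·1·5.23) = 6.145.
The even/odd transcendental equations gain one root per π/2 in z₀, giving N = 1 + ⌊2z₀/π⌋ = 1 + ⌊3.912⌋ = 4.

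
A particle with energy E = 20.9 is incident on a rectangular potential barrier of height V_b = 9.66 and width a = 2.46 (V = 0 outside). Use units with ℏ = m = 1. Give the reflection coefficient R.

R = 0.0577

Above the barrier the interior wavenumber is k₂ = √(2m(E − V_b))/ℏ = 4.741, giving phase k₂a = 11.66.
Matching at both interfaces gives T⁻¹ = 1 + V_b² sin²(k₂a) / [4E(E − V_b)] = 1.061, hence T = 0.942.
R = 1 − T = 0.0577.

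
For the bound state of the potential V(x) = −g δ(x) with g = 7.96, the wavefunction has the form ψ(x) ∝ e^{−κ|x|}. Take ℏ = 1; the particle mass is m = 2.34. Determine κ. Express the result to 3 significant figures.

κ = 18.6

Integrate −(ℏ²/2m)ψ'' − gδ(x)ψ = Eψ from −ε to +ε: the ψ'' term gives ψ'(0⁺) − ψ'(0⁻) and the δ term gives −(2mg/ℏ²)ψ(0).
With ψ ∝ e^{−κ|x|} this yields −2κ = −2mg/ℏ², so κ = mg/ℏ² = 18.63.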